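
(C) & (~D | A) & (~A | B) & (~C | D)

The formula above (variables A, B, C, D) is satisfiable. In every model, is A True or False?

Suppose A = 0.
(C) alone gives C = 1.
(~D) alone gives D = 0.
That conflicts with the unit clause (D).
So every satisfying assignment has A = True.

True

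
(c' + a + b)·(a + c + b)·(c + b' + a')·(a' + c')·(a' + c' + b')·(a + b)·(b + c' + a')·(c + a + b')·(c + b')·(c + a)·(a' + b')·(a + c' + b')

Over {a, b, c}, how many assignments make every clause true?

1

There are 2^3 = 8 truth assignments over (a, b, c).
Check each against the 12 clauses (columns in the order a, b, c):
  F F F  ✗ fails (a + c + b)
  F F T  ✗ fails (c' + a + b)
  F T F  ✗ fails (c + a + b')
  F T T  ✗ fails (a + c' + b')
  T F F  ✓ satisfies all
  T F T  ✗ fails (a' + c')
  T T F  ✗ fails (c + b' + a')
  T T T  ✗ fails (a' + c')
1 of the 8 rows is a model.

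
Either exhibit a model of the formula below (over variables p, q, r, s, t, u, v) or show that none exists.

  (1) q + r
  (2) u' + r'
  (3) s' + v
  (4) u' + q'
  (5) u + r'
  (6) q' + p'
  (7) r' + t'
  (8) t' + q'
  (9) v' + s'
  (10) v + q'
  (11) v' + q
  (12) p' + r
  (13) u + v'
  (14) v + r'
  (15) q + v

UNSATISFIABLE

Case q = 1:
Unit clause (u') forces u = 0.
Unit clause (r') forces r = 0.
Unit clause (p') forces p = 0.
Unit clause (t') forces t = 0.
Unit clause (v) forces v = 1.
That conflicts with the unit clause (v').
Backtrack on q: now try q = 0.
Unit clause (r) forces r = 1.
Unit clause (u') forces u = 0.
That conflicts with the unit clause (u).
Both values of q lead to a conflict.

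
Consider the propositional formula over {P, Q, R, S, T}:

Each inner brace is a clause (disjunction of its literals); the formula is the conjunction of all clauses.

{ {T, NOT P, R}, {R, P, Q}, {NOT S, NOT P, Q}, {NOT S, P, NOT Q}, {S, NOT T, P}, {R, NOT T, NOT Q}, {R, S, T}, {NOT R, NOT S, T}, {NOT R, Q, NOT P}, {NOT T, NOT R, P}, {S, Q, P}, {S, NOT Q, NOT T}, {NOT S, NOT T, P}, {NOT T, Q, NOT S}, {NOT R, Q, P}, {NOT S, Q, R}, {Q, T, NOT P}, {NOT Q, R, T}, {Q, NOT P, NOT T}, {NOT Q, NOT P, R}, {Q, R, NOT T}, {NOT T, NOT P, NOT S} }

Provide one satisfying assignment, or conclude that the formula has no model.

P: true; Q: true; R: true; S: false; T: false

Branch on T: set T = false.
Branch on P: set P = true.
(R) alone gives R = true.
(NOT S) alone gives S = false.
(Q) alone gives Q = true.
All clauses are satisfied.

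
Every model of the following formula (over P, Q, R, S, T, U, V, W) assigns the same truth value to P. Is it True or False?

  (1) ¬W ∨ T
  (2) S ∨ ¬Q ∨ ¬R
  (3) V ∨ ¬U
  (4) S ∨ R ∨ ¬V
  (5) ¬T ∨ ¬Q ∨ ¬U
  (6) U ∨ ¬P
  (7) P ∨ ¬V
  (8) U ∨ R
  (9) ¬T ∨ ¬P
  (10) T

Suppose P = True.
(U) alone gives U = True.
(V) alone gives V = True.
(¬T) alone gives T = False.
But (T) is also a unit clause — contradiction.
So every satisfying assignment has P = False.

False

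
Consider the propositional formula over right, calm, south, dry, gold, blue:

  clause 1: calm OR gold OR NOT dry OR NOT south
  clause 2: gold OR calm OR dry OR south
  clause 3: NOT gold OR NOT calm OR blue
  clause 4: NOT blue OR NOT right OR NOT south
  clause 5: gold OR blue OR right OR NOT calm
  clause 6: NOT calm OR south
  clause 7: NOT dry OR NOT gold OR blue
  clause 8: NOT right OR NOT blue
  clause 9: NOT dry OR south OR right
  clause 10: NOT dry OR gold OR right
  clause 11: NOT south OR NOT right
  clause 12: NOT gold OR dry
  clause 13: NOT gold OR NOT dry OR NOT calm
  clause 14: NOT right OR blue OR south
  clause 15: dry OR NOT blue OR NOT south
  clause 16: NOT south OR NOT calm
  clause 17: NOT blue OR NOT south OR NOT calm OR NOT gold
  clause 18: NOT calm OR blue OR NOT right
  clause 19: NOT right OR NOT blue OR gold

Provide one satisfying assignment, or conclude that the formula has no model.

right: false, calm: false, south: true, dry: true, gold: true, blue: true

Case calm = false:
Case right = false:
Case dry = true:
From the singleton clause (south), south = true.
From the singleton clause (gold), gold = true.
From the singleton clause (blue), blue = true.
All clauses are satisfied.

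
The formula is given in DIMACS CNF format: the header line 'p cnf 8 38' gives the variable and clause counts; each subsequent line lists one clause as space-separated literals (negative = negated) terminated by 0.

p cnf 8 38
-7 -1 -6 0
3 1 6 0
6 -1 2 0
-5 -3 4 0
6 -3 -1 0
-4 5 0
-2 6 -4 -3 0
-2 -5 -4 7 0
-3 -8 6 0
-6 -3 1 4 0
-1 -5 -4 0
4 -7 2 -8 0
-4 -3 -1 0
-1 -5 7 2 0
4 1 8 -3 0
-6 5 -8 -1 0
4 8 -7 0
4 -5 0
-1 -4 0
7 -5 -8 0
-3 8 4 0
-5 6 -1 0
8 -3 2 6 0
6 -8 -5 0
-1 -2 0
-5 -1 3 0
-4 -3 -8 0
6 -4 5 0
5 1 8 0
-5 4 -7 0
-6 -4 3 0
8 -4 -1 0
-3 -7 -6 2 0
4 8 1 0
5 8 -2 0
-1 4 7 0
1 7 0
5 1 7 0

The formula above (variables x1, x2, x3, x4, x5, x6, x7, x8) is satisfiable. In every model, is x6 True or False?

Suppose x6 = False.
Suppose x3 = True.
Unit clause (¬x1) forces x1 = False.
Unit clause (¬x8) forces x8 = False.
Unit clause (x4) forces x4 = True.
Unit clause (x5) forces x5 = True.
Unit clause (¬x2) forces x2 = False.
That conflicts with the unit clause (x2).
Undo x3 and try x3 = False.
Unit clause (x1) forces x1 = True.
Unit clause (x2) forces x2 = True.
That conflicts with the unit clause (¬x2).
Neither x3 = True nor x3 = False works.
So every satisfying assignment has x6 = True.

True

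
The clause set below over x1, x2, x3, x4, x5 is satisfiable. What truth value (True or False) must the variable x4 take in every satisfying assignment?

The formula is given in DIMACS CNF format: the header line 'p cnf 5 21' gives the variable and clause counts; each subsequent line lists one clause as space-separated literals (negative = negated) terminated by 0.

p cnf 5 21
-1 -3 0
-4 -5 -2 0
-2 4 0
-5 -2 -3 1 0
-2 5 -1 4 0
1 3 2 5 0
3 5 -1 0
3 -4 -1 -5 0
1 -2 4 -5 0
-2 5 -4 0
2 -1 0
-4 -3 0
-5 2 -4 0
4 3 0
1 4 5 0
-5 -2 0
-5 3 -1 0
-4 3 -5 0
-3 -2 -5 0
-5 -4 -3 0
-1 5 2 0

False

Suppose x4 = True.
The clause (¬x3) is unit, so x3 = False.
The clause (¬x5) is unit, so x5 = False.
The clause (¬x1) is unit, so x1 = False.
The clause (x2) is unit, so x2 = True.
But (¬x2) is also a unit clause — contradiction.
So every satisfying assignment has x4 = False.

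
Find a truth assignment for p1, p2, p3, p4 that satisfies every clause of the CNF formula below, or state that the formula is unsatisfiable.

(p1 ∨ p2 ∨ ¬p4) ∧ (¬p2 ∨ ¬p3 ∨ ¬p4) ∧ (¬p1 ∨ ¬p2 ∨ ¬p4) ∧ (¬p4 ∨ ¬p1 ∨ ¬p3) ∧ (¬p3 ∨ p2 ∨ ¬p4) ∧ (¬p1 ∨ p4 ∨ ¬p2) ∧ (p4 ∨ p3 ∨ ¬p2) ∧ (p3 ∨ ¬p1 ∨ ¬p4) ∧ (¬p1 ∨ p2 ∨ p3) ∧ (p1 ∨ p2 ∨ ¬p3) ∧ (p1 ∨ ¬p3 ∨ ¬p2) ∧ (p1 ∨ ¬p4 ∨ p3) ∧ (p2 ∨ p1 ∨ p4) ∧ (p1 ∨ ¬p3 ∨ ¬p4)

p1 ↦ True, p2 ↦ False, p3 ↦ True, p4 ↦ False

Branch on p1: set p1 = True.
Branch on p2: set p2 = False.
The clause (p3) is unit, so p3 = True.
The clause (¬p4) is unit, so p4 = False.
This assignment satisfies each clause.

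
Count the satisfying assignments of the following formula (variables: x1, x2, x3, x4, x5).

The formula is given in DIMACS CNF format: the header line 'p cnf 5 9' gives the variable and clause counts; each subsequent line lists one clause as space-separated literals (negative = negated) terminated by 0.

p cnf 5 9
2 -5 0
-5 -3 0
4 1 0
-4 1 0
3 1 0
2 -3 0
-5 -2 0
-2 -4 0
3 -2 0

There are 2^5 = 32 truth assignments over (x1, x2, x3, x4, x5).
Split on x3. With x3 = True, the clauses containing x3 are satisfied and ¬x3 drops from the rest; 1 of the 2^4 = 16 assignments to the other variables satisfy what remains.
With x3 = False, by the same count on the reduced clause set, 2 assignments work.
Total: 1 + 2 = 3.

3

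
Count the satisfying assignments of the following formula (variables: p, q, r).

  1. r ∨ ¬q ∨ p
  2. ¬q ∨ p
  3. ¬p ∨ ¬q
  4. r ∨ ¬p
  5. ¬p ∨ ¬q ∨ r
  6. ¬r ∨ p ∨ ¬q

There are 2^3 = 8 truth assignments over (p, q, r).
Check each against the 6 clauses (columns in the order p, q, r):
  F F F  ✓ satisfies all
  F F T  ✓ satisfies all
  F T F  ✗ fails (r ∨ ¬q ∨ p)
  F T T  ✗ fails (¬q ∨ p)
  T F F  ✗ fails (r ∨ ¬p)
  T F T  ✓ satisfies all
  T T F  ✗ fails (¬p ∨ ¬q)
  T T T  ✗ fails (¬p ∨ ¬q)
3 of the 8 rows are models.

3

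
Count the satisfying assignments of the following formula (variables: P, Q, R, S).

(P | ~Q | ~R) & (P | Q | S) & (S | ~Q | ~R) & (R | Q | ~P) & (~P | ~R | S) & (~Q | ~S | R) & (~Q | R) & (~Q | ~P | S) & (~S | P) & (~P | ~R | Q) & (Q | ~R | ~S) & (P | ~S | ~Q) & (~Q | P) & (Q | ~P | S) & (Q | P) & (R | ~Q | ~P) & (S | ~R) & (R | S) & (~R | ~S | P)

1

There are 2^4 = 16 truth assignments over (P, Q, R, S).
Check each against the 19 clauses (columns in the order P, Q, R, S):
  F F F F  ✗ fails (P | Q | S)
  F F F T  ✗ fails (~S | P)
  F F T F  ✗ fails (P | Q | S)
  F F T T  ✗ fails (~S | P)
  F T F F  ✗ fails (~Q | R)
  F T F T  ✗ fails (~Q | ~S | R)
  F T T F  ✗ fails (P | ~Q | ~R)
  F T T T  ✗ fails (P | ~Q | ~R)
  T F F F  ✗ fails (R | Q | ~P)
  T F F T  ✗ fails (R | Q | ~P)
  T F T F  ✗ fails (~P | ~R | S)
  T F T T  ✗ fails (~P | ~R | Q)
  T T F F  ✗ fails (~Q | R)
  T T F T  ✗ fails (~Q | ~S | R)
  T T T F  ✗ fails (S | ~Q | ~R)
  T T T T  ✓ satisfies all
1 of the 16 rows is a model.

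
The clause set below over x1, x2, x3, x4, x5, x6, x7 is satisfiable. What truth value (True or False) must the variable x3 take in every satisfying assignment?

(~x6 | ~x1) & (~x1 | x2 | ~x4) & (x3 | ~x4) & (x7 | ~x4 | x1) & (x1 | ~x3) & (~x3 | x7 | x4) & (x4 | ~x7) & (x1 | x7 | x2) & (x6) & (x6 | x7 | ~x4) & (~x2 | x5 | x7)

Suppose x3 = 1.
Unit clause (x1) forces x1 = 1.
Unit clause (~x6) forces x6 = 0.
But (x6) is also a unit clause — contradiction.
So every satisfying assignment has x3 = False.

False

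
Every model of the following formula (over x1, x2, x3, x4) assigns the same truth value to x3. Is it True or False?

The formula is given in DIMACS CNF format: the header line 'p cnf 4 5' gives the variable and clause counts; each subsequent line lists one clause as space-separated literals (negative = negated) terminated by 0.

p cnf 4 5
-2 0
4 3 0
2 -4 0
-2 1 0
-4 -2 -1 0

True

Suppose x3 = False.
Unit clause (¬x2) forces x2 = False.
Unit clause (x4) forces x4 = True.
That conflicts with the unit clause (¬x4).
So every satisfying assignment has x3 = True.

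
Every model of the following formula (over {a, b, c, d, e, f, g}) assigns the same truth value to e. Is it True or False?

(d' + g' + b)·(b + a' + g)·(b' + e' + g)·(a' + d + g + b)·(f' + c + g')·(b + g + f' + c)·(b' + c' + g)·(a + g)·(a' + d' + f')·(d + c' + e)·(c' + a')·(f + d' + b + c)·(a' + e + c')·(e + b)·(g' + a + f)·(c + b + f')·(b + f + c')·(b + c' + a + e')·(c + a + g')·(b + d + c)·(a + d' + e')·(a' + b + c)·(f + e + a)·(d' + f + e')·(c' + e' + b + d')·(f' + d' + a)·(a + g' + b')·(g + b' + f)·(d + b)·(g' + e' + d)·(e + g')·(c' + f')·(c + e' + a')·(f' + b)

Suppose e = 1.
Case b = 0:
From the singleton clause (d), d = 1.
From the singleton clause (g'), g = 0.
From the singleton clause (a'), a = 0.
But (a) is also a unit clause — contradiction.
Backtrack on b: now try b = 1.
From the singleton clause (g), g = 1.
From the singleton clause (a), a = 1.
From the singleton clause (c'), c = 0.
But (c) is also a unit clause — contradiction.
Neither b = 1 nor b = 0 works.
So every satisfying assignment has e = False.

False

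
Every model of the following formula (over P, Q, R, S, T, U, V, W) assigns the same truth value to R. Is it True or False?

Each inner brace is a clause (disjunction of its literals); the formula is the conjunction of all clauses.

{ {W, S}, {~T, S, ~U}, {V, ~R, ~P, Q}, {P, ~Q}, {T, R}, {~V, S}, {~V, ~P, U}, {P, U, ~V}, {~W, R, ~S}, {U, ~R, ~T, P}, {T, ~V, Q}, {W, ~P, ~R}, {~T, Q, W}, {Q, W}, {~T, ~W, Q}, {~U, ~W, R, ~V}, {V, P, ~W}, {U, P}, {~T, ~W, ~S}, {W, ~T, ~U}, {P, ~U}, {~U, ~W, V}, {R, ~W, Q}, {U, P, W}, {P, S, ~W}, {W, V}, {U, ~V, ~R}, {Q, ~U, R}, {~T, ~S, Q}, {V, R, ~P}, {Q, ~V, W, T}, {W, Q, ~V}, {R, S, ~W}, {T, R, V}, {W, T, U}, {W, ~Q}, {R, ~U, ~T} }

True

Suppose R = 0.
Unit clause (T) forces T = 1.
Unit clause (~U) forces U = 0.
Unit clause (P) forces P = 1.
Unit clause (~V) forces V = 0.
But (V) is also a unit clause — contradiction.
So every satisfying assignment has R = True.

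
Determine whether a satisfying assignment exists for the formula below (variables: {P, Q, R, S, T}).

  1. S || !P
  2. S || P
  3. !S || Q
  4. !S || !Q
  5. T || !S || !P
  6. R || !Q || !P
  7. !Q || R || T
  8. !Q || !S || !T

Branch on S: set S = true.
The clause (Q) is unit, so Q = true.
That conflicts with the unit clause (!Q).
Backtrack on S: now try S = false.
The clause (!P) is unit, so P = false.
That conflicts with the unit clause (P).
Both values of S lead to a conflict.
No assignment satisfies every clause.

Unsatisfiable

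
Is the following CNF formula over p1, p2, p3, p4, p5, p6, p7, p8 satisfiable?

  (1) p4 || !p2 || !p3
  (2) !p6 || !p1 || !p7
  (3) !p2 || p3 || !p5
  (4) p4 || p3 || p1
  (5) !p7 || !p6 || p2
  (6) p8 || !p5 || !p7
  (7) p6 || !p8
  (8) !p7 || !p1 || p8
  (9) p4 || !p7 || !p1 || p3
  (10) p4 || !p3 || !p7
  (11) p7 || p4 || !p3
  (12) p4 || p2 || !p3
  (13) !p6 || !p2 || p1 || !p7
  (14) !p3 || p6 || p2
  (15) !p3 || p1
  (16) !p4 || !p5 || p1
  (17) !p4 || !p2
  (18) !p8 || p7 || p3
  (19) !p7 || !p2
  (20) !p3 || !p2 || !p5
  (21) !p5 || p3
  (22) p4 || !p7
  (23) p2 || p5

Yes, satisfiable

Branch on p6: set p6 = false.
Unit clause (!p8) forces p8 = false.
Branch on p5: set p5 = false.
Unit clause (p2) forces p2 = true.
Unit clause (!p4) forces p4 = false.
Unit clause (!p3) forces p3 = false.
Unit clause (p1) forces p1 = true.
Unit clause (!p7) forces p7 = false.
All clauses are satisfied.
A satisfying assignment: p1: true,  p2: true,  p3: false,  p4: false,  p5: false,  p6: false,  p7: false,  p8: false.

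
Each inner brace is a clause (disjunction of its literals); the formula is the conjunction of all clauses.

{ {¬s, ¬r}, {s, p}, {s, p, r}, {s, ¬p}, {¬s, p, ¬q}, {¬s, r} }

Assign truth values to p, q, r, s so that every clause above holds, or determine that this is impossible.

UNSATISFIABLE

Suppose s = False.
Unit clause (p) forces p = True.
But (¬p) is also a unit clause — contradiction.
So s must be the other value — set s = True.
Unit clause (¬r) forces r = False.
But (r) is also a unit clause — contradiction.
Either choice for s ends in contradiction.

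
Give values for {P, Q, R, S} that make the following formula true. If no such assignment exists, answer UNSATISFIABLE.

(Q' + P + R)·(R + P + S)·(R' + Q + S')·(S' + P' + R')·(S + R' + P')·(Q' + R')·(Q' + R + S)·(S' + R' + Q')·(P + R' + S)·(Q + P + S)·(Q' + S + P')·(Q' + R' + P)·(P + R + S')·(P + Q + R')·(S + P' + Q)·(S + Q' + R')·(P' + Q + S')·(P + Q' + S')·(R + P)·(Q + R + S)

Case Q = 1:
Unit clause (R') forces R = 0.
Unit clause (P) forces P = 1.
Unit clause (S) forces S = 1.
This assignment satisfies each clause.

P=1,  Q=1,  R=0,  S=1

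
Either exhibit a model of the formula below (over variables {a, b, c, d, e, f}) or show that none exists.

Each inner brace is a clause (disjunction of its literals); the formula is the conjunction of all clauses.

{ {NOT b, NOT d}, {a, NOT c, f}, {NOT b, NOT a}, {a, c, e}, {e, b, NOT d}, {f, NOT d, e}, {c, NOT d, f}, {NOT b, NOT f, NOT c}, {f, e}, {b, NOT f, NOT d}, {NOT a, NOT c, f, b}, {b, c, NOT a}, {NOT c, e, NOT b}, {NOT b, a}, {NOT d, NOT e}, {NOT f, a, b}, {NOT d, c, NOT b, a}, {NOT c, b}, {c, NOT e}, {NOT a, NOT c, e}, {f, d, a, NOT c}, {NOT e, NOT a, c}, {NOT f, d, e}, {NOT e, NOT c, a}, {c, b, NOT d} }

UNSATISFIABLE

Try b = false.
Unit clause (NOT c) forces c = false.
Unit clause (NOT a) forces a = false.
Unit clause (e) forces e = true.
Now (NOT e) is unsatisfied and unit — conflict.
Undo b and try b = true.
Unit clause (NOT d) forces d = false.
Unit clause (NOT a) forces a = false.
Now (a) is unsatisfied and unit — conflict.
Both values of b lead to a conflict.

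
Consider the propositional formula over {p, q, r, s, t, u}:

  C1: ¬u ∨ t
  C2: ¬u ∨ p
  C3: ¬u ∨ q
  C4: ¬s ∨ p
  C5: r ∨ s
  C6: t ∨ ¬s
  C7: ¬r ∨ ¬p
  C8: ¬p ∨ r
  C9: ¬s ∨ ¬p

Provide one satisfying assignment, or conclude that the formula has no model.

Try u = False.
Try s = False.
From the singleton clause (r), r = True.
From the singleton clause (¬p), p = False.
All clauses hold; q, t can take either value.

p: False; q: True; r: True; s: False; t: False; u: False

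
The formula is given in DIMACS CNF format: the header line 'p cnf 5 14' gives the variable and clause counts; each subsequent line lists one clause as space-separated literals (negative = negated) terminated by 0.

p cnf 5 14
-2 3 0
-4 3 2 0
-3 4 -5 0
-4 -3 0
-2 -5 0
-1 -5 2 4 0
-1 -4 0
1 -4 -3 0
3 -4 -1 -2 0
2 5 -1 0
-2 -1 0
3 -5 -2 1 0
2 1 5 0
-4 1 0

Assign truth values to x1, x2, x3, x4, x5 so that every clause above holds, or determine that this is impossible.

x1: False; x2: False; x3: False; x4: False; x5: True

Branch on x2: set x2 = False.
Branch on x4: set x4 = False.
Branch on x3: set x3 = False.
Branch on x1: set x1 = False.
Unit clause (x5) forces x5 = True.
All clauses are satisfied.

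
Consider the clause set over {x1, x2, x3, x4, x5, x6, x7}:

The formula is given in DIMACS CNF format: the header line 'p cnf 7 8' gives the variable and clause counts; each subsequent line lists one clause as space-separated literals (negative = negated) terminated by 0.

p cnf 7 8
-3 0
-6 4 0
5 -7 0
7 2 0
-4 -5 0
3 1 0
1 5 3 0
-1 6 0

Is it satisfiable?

Unit clause (¬x3) forces x3 = False.
Unit clause (x1) forces x1 = True.
Unit clause (x6) forces x6 = True.
Unit clause (x4) forces x4 = True.
Unit clause (¬x5) forces x5 = False.
Unit clause (¬x7) forces x7 = False.
Unit clause (x2) forces x2 = True.
This assignment satisfies each clause.
A satisfying assignment: x1=True,  x2=True,  x3=False,  x4=True,  x5=False,  x6=True,  x7=False.

Yes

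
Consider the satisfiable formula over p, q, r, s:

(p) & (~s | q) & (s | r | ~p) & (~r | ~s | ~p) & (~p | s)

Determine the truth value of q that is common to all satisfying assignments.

Suppose q = 0.
(p) alone gives p = 1.
(~s) alone gives s = 0.
That conflicts with the unit clause (s).
So every satisfying assignment has q = True.

True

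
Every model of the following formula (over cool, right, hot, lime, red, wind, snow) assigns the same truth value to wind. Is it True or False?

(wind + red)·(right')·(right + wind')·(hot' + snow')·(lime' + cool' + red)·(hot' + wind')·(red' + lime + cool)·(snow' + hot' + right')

Suppose wind = 1.
The clause (right') is unit, so right = 0.
That conflicts with the unit clause (right).
So every satisfying assignment has wind = False.

False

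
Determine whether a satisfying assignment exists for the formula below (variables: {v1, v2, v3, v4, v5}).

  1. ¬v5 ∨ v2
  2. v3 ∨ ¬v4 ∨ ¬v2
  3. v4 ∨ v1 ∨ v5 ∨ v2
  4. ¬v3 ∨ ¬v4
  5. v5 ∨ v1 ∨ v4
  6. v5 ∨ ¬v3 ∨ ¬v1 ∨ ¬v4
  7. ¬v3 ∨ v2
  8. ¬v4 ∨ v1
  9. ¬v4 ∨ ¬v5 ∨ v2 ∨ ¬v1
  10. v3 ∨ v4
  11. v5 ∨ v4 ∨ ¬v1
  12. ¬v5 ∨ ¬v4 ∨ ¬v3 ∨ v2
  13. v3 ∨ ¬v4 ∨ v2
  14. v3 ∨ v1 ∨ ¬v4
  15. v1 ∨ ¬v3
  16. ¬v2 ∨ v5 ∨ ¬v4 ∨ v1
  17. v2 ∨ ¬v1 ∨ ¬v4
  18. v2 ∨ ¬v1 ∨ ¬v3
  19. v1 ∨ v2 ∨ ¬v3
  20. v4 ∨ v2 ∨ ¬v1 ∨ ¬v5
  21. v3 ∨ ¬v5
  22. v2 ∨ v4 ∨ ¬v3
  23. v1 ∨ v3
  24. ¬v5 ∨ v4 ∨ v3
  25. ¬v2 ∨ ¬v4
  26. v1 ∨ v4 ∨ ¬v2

Branch on v5: set v5 = True.
(v2) alone gives v2 = True.
(v3) alone gives v3 = True.
(¬v4) alone gives v4 = False.
(v1) alone gives v1 = True.
This assignment satisfies each clause.
A satisfying assignment: v1 ↦ True, v2 ↦ True, v3 ↦ True, v4 ↦ False, v5 ↦ True.

Yes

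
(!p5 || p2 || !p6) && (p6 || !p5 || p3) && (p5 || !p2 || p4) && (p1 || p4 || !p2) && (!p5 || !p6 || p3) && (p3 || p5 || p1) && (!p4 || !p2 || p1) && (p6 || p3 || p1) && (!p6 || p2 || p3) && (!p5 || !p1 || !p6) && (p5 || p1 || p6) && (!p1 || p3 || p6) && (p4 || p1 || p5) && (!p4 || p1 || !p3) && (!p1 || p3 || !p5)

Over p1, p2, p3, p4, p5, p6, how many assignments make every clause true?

12

There are 2^6 = 64 truth assignments over (p1, p2, p3, p4, p5, p6).
Split on p5. With p5 = true, the clauses containing p5 are satisfied and !p5 drops from the rest; 5 of the 2^5 = 32 assignments to the other variables satisfy what remains.
With p5 = false, by the same count on the reduced clause set, 7 assignments work.
(One model: p1=F, p2=F, p3=T, p4=F, p5=T, p6=F.)
Total: 5 + 7 = 12.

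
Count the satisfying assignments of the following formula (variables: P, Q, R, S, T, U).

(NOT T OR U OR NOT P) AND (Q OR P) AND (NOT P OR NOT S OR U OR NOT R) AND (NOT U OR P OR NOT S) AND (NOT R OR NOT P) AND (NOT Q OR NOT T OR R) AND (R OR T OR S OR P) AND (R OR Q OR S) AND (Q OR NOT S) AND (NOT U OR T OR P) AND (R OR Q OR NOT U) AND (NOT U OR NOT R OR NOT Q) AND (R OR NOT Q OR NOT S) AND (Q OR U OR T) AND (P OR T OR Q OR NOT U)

6

There are 2^6 = 64 truth assignments over (P, Q, R, S, T, U).
Split on S. With S = true, the clauses containing S are satisfied and NOT S drops from the rest; 2 of the 2^5 = 32 assignments to the other variables satisfy what remains.
With S = false, by the same count on the reduced clause set, 4 assignments work.
Total: 2 + 4 = 6.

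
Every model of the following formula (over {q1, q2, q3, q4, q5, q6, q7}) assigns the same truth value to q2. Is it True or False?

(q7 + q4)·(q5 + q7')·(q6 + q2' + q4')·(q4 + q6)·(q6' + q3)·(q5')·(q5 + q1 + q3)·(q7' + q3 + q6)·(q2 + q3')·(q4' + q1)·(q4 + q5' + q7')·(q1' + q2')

Suppose q2 = 1.
The clause (q5') is unit, so q5 = 0.
The clause (q7') is unit, so q7 = 0.
The clause (q4) is unit, so q4 = 1.
The clause (q6) is unit, so q6 = 1.
The clause (q3) is unit, so q3 = 1.
The clause (q1) is unit, so q1 = 1.
Now (q1') is unsatisfied and unit — conflict.
So every satisfying assignment has q2 = False.

False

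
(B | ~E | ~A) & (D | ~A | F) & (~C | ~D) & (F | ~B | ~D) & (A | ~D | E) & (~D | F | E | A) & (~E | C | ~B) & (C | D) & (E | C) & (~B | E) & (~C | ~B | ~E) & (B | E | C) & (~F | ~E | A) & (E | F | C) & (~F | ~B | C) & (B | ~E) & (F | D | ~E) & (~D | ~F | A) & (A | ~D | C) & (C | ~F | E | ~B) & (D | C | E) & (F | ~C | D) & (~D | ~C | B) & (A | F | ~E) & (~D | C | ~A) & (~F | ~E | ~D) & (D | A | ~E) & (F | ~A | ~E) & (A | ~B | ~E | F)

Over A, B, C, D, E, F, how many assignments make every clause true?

2

There are 2^6 = 64 truth assignments over (A, B, C, D, E, F).
Split on E. With E = 1, the clauses containing E are satisfied and ~E drops from the rest; 0 of the 2^5 = 32 assignments to the other variables satisfy what remains.
With E = 0, by the same count on the reduced clause set, 2 assignments work.
(One model: A=F, B=F, C=T, D=F, E=F, F=T.)
Total: 0 + 2 = 2.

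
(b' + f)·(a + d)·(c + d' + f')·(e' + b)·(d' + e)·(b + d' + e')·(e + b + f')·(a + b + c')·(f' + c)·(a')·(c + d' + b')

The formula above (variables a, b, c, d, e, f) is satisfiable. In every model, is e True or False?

True

Suppose e = 0.
(d') alone gives d = 0.
(a) alone gives a = 1.
That conflicts with the unit clause (a').
So every satisfying assignment has e = True.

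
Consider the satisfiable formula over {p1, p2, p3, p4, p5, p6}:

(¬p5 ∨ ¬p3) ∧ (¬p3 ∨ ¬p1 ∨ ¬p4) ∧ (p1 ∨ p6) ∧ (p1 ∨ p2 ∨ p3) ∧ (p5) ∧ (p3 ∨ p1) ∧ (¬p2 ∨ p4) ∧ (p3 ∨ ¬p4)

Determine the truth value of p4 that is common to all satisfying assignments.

Suppose p4 = True.
From the singleton clause (p5), p5 = True.
From the singleton clause (¬p3), p3 = False.
Now (p3) is unsatisfied and unit — conflict.
So every satisfying assignment has p4 = False.

False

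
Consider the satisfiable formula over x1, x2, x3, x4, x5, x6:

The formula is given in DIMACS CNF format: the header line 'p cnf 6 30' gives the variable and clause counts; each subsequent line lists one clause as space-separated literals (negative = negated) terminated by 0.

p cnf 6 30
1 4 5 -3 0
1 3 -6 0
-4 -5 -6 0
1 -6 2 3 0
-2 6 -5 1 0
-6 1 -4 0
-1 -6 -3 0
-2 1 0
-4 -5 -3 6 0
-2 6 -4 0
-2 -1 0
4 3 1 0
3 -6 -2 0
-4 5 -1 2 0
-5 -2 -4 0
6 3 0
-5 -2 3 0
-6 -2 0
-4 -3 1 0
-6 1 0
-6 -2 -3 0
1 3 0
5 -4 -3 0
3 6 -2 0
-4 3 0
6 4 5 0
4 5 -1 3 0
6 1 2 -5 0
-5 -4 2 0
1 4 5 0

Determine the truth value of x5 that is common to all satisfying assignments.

Suppose x5 = False.
Suppose x2 = False.
Suppose x4 = False.
From the singleton clause (x6), x6 = True.
From the singleton clause (x1), x1 = True.
From the singleton clause (¬x3), x3 = False.
Now (x3) is unsatisfied and unit — conflict.
So x4 must be the other value — set x4 = True.
From the singleton clause (¬x1), x1 = False.
From the singleton clause (¬x6), x6 = False.
From the singleton clause (x3), x3 = True.
Now (¬x3) is unsatisfied and unit — conflict.
Neither x4 = True nor x4 = False works.
So x2 must be the other value — set x2 = True.
From the singleton clause (x1), x1 = True.
Now (¬x1) is unsatisfied and unit — conflict.
Neither x2 = True nor x2 = False works.
So every satisfying assignment has x5 = True.

True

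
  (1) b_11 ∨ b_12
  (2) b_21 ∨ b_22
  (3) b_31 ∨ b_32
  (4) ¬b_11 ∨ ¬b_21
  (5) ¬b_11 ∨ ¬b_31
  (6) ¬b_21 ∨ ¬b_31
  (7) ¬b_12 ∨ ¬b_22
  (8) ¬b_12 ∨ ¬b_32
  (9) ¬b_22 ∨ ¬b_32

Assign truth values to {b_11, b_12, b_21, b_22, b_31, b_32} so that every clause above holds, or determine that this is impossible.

Try b_11 = True.
From the singleton clause (¬b_21), b_21 = False.
From the singleton clause (b_22), b_22 = True.
From the singleton clause (¬b_31), b_31 = False.
From the singleton clause (b_32), b_32 = True.
But (¬b_32) is also a unit clause — contradiction.
So b_11 must be the other value — set b_11 = False.
From the singleton clause (b_12), b_12 = True.
From the singleton clause (¬b_22), b_22 = False.
From the singleton clause (b_21), b_21 = True.
From the singleton clause (¬b_31), b_31 = False.
From the singleton clause (b_32), b_32 = True.
But (¬b_32) is also a unit clause — contradiction.
Neither b_11 = True nor b_11 = False works.

UNSATISFIABLE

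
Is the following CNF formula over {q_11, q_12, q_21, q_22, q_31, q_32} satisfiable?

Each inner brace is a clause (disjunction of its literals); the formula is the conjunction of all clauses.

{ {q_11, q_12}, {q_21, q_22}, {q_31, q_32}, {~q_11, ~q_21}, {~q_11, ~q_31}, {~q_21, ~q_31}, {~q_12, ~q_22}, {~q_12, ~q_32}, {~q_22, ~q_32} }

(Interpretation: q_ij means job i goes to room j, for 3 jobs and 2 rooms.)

Unsatisfiable

Try q_11 = 1.
The clause (~q_21) is unit, so q_21 = 0.
The clause (q_22) is unit, so q_22 = 1.
The clause (~q_31) is unit, so q_31 = 0.
The clause (q_32) is unit, so q_32 = 1.
But (~q_32) is also a unit clause — contradiction.
So q_11 must be the other value — set q_11 = 0.
The clause (q_12) is unit, so q_12 = 1.
The clause (~q_22) is unit, so q_22 = 0.
The clause (q_21) is unit, so q_21 = 1.
The clause (~q_31) is unit, so q_31 = 0.
The clause (q_32) is unit, so q_32 = 1.
But (~q_32) is also a unit clause — contradiction.
Both values of q_11 lead to a conflict.
No assignment satisfies every clause.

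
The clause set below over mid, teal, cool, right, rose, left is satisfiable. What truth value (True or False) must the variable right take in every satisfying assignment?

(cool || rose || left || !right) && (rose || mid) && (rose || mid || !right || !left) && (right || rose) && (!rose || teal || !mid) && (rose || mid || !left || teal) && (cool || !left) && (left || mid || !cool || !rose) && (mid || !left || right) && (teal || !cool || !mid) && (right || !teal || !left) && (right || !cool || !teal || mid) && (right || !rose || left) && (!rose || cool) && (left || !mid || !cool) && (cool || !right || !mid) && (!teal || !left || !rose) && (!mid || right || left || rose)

Suppose right = false.
From the singleton clause (rose), rose = true.
From the singleton clause (left), left = true.
From the singleton clause (cool), cool = true.
From the singleton clause (mid), mid = true.
From the singleton clause (teal), teal = true.
Now (!teal) is unsatisfied and unit — conflict.
So every satisfying assignment has right = True.

True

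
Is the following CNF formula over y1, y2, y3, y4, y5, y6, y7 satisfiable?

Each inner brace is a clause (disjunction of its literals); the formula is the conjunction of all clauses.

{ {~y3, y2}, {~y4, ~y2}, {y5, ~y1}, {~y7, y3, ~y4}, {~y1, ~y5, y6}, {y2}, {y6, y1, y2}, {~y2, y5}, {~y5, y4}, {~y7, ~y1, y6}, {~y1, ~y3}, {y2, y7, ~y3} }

The clause (y2) is unit, so y2 = 1.
The clause (~y4) is unit, so y4 = 0.
The clause (y5) is unit, so y5 = 1.
That conflicts with the unit clause (~y5).
No assignment satisfies every clause.

No, unsatisfiable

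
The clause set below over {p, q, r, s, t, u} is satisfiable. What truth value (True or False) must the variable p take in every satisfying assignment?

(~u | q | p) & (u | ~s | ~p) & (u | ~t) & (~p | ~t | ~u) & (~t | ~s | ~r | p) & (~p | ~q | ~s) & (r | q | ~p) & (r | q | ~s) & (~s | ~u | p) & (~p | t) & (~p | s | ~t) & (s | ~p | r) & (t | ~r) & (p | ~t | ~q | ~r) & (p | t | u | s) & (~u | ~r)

False

Suppose p = 1.
Unit clause (t) forces t = 1.
Unit clause (u) forces u = 1.
That conflicts with the unit clause (~u).
So every satisfying assignment has p = False.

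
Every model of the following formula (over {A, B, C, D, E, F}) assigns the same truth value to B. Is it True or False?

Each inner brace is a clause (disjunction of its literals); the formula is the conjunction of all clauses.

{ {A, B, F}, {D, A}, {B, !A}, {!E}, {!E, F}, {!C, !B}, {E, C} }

Suppose B = true.
From the singleton clause (!E), E = false.
From the singleton clause (!C), C = false.
Now (C) is unsatisfied and unit — conflict.
So every satisfying assignment has B = False.

False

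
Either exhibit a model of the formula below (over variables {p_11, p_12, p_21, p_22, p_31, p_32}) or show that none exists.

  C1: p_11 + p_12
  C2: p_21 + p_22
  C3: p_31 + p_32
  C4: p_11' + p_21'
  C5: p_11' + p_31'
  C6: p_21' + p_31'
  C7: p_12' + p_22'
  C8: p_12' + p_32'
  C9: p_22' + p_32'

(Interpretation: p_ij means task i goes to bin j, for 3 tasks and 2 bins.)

UNSATISFIABLE

Case p_11 = 1:
From the singleton clause (p_21'), p_21 = 0.
From the singleton clause (p_22), p_22 = 1.
From the singleton clause (p_31'), p_31 = 0.
From the singleton clause (p_32), p_32 = 1.
But (p_32') is also a unit clause — contradiction.
That branch fails; take p_11 = 0 instead.
From the singleton clause (p_12), p_12 = 1.
From the singleton clause (p_22'), p_22 = 0.
From the singleton clause (p_21), p_21 = 1.
From the singleton clause (p_31'), p_31 = 0.
From the singleton clause (p_32), p_32 = 1.
But (p_32') is also a unit clause — contradiction.
Neither p_11 = 1 nor p_11 = 0 works.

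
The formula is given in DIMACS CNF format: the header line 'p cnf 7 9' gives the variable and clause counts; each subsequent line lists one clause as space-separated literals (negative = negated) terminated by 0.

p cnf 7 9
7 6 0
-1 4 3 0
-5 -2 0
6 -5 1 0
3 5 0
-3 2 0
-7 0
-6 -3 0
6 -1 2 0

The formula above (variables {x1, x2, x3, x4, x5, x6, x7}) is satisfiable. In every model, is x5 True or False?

Suppose x5 = False.
Unit clause (x3) forces x3 = True.
Unit clause (x2) forces x2 = True.
Unit clause (¬x7) forces x7 = False.
Unit clause (x6) forces x6 = True.
That conflicts with the unit clause (¬x6).
So every satisfying assignment has x5 = True.

True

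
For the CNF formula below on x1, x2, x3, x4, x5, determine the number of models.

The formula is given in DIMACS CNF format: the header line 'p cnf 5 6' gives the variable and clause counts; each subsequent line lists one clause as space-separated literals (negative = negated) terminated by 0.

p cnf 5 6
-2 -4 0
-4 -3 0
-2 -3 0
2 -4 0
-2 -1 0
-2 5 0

9

There are 2^5 = 32 truth assignments over (x1, x2, x3, x4, x5).
Split on x2. With x2 = True, the clauses containing x2 are satisfied and ¬x2 drops from the rest; 1 of the 2^4 = 16 assignments to the other variables satisfy what remains.
With x2 = False, by the same count on the reduced clause set, 8 assignments work.
Total: 1 + 8 = 9.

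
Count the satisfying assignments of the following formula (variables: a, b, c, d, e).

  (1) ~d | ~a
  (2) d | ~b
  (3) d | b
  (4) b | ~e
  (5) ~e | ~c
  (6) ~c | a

There are 2^5 = 32 truth assignments over (a, b, c, d, e).
Split on a. With a = 1, the clauses containing a are satisfied and ~a drops from the rest; 0 of the 2^4 = 16 assignments to the other variables satisfy what remains.
With a = 0, by the same count on the reduced clause set, 3 assignments work.
(One model: a=F, b=F, c=F, d=T, e=F.)
Total: 0 + 3 = 3.

3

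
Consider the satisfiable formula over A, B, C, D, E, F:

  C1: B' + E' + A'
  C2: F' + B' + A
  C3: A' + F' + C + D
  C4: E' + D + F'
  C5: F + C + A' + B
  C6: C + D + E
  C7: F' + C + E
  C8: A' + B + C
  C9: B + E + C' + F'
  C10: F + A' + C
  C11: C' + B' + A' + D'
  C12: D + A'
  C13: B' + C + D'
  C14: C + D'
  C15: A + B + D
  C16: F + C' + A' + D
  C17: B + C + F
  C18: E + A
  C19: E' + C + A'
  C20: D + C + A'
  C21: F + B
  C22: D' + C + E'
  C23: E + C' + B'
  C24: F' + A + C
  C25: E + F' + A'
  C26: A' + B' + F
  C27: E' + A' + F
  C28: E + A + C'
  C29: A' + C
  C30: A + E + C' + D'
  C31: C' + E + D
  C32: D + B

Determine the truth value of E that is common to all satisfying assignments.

Suppose E = 0.
Unit clause (A) forces A = 1.
Unit clause (D) forces D = 1.
Unit clause (C) forces C = 1.
Unit clause (B') forces B = 0.
Unit clause (F') forces F = 0.
But (F) is also a unit clause — contradiction.
So every satisfying assignment has E = True.

True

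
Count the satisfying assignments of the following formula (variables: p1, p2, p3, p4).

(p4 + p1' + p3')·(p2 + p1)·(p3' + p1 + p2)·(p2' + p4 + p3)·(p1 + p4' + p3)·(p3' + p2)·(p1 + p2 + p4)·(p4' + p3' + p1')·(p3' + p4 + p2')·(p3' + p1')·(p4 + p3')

There are 2^4 = 16 truth assignments over (p1, p2, p3, p4).
Split on p1. With p1 = 1, the clauses containing p1 are satisfied and p1' drops from the rest; 3 of the 2^3 = 8 assignments to the other variables satisfy what remains.
With p1 = 0, by the same count on the reduced clause set, 1 assignment works.
(One model: p1=F, p2=T, p3=T, p4=T.)
Total: 3 + 1 = 4.

4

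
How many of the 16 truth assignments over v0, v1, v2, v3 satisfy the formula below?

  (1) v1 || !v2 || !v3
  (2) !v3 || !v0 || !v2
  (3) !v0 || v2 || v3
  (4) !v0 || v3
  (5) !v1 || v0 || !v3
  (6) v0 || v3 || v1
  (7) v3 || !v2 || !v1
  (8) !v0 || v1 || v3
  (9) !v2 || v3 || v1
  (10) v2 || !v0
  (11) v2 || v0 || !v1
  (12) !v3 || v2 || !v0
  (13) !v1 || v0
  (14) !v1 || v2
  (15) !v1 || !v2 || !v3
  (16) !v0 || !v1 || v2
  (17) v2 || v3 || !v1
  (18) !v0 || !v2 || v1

There are 2^4 = 16 truth assignments over (v0, v1, v2, v3).
Check each against the 18 clauses (columns in the order v0, v1, v2, v3):
  F F F F  ✗ fails (v0 || v3 || v1)
  F F F T  ✓ satisfies all
  F F T F  ✗ fails (v0 || v3 || v1)
  F F T T  ✗ fails (v1 || !v2 || !v3)
  F T F F  ✗ fails (v2 || v0 || !v1)
  F T F T  ✗ fails (!v1 || v0 || !v3)
  F T T F  ✗ fails (v3 || !v2 || !v1)
  F T T T  ✗ fails (!v1 || v0 || !v3)
  T F F F  ✗ fails (!v0 || v2 || v3)
  T F F T  ✗ fails (v2 || !v0)
  T F T F  ✗ fails (!v0 || v3)
  T F T T  ✗ fails (v1 || !v2 || !v3)
  T T F F  ✗ fails (!v0 || v2 || v3)
  T T F T  ✗ fails (v2 || !v0)
  T T T F  ✗ fails (!v0 || v3)
  T T T T  ✗ fails (!v3 || !v0 || !v2)
1 of the 16 rows is a model.

1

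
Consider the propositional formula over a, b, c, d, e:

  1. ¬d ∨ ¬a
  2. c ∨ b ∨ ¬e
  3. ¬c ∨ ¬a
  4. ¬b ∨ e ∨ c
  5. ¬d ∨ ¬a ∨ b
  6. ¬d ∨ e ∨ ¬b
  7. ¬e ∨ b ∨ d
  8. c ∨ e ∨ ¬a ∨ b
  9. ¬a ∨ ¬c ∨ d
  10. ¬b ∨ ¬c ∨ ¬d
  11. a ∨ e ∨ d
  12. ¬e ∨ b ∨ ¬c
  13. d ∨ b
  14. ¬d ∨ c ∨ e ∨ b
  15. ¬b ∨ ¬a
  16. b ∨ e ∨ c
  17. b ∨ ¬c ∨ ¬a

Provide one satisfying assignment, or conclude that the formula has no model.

Suppose d = True.
From the singleton clause (¬a), a = False.
Suppose e = False.
From the singleton clause (¬b), b = False.
From the singleton clause (c), c = True.
Every clause now holds.

a ↦ False,  b ↦ False,  c ↦ True,  d ↦ True,  e ↦ False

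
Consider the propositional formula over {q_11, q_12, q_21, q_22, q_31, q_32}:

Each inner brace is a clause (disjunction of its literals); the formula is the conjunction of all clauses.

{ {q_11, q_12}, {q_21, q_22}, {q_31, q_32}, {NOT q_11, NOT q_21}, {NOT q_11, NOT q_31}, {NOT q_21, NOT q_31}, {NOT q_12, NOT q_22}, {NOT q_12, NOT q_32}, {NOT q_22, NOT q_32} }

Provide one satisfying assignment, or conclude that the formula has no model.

Suppose q_11 = true.
The clause (NOT q_21) is unit, so q_21 = false.
The clause (q_22) is unit, so q_22 = true.
The clause (NOT q_31) is unit, so q_31 = false.
The clause (q_32) is unit, so q_32 = true.
But (NOT q_32) is also a unit clause — contradiction.
Undo q_11 and try q_11 = false.
The clause (q_12) is unit, so q_12 = true.
The clause (NOT q_22) is unit, so q_22 = false.
The clause (q_21) is unit, so q_21 = true.
The clause (NOT q_31) is unit, so q_31 = false.
The clause (q_32) is unit, so q_32 = true.
But (NOT q_32) is also a unit clause — contradiction.
Neither q_11 = true nor q_11 = false works.

UNSATISFIABLE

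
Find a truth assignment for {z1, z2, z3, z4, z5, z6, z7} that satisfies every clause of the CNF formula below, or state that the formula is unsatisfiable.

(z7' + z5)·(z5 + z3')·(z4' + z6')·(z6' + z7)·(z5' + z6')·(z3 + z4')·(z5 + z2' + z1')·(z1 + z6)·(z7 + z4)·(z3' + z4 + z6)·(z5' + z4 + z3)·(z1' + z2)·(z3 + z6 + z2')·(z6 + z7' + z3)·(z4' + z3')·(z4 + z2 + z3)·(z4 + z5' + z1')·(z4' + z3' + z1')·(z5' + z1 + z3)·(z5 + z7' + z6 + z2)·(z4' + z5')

UNSATISFIABLE

Suppose z7 = 0.
From the singleton clause (z6'), z6 = 0.
From the singleton clause (z1), z1 = 1.
From the singleton clause (z4), z4 = 1.
From the singleton clause (z3), z3 = 1.
That conflicts with the unit clause (z3').
Backtrack on z7: now try z7 = 1.
From the singleton clause (z5), z5 = 1.
From the singleton clause (z6'), z6 = 0.
From the singleton clause (z1), z1 = 1.
From the singleton clause (z2), z2 = 1.
From the singleton clause (z3), z3 = 1.
From the singleton clause (z4), z4 = 1.
That conflicts with the unit clause (z4').
Both values of z7 lead to a conflict.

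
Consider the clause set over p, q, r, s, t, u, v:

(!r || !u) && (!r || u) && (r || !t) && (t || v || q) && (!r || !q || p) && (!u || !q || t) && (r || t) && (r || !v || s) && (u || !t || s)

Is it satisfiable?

Try r = false.
From the singleton clause (!t), t = false.
That conflicts with the unit clause (t).
Backtrack on r: now try r = true.
From the singleton clause (!u), u = false.
That conflicts with the unit clause (u).
Neither r = true nor r = false works.
No assignment satisfies every clause.

No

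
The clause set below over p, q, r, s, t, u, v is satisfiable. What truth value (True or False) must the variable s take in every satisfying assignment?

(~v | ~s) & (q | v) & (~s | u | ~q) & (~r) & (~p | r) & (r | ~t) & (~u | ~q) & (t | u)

Suppose s = 1.
The clause (~v) is unit, so v = 0.
The clause (q) is unit, so q = 1.
The clause (u) is unit, so u = 1.
That conflicts with the unit clause (~u).
So every satisfying assignment has s = False.

False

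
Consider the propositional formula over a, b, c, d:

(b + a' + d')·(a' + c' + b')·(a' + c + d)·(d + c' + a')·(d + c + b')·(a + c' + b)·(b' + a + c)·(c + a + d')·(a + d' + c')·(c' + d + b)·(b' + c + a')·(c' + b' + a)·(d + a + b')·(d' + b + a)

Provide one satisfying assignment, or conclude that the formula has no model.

a: 0, b: 0, c: 0, d: 0

Suppose b = 0.
Suppose a = 0.
Unit clause (c') forces c = 0.
Unit clause (d') forces d = 0.
Every clause now holds.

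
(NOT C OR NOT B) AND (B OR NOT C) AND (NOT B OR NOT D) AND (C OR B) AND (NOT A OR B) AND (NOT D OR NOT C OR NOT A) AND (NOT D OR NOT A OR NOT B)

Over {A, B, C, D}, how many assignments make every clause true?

2

There are 2^4 = 16 truth assignments over (A, B, C, D).
Check each against the 7 clauses (columns in the order A, B, C, D):
  F F F F  ✗ fails (C OR B)
  F F F T  ✗ fails (C OR B)
  F F T F  ✗ fails (B OR NOT C)
  F F T T  ✗ fails (B OR NOT C)
  F T F F  ✓ satisfies all
  F T F T  ✗ fails (NOT B OR NOT D)
  F T T F  ✗ fails (NOT C OR NOT B)
  F T T T  ✗ fails (NOT C OR NOT B)
  T F F F  ✗ fails (C OR B)
  T F F T  ✗ fails (C OR B)
  T F T F  ✗ fails (B OR NOT C)
  T F T T  ✗ fails (B OR NOT C)
  T T F F  ✓ satisfies all
  T T F T  ✗ fails (NOT B OR NOT D)
  T T T F  ✗ fails (NOT C OR NOT B)
  T T T T  ✗ fails (NOT C OR NOT B)
2 of the 16 rows are models.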